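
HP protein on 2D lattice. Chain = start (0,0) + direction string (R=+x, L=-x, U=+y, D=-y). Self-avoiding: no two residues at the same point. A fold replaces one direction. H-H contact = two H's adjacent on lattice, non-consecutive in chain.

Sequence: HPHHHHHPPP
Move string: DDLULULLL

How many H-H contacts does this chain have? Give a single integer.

Answer: 0

Derivation:
Positions: [(0, 0), (0, -1), (0, -2), (-1, -2), (-1, -1), (-2, -1), (-2, 0), (-3, 0), (-4, 0), (-5, 0)]
No H-H contacts found.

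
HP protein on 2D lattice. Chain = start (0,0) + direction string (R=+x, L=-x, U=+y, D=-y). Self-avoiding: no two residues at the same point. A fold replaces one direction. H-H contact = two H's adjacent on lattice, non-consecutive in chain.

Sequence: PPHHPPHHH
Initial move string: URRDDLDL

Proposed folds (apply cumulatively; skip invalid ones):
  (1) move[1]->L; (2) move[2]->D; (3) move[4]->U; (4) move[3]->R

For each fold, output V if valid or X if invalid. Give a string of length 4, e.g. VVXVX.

Initial: URRDDLDL -> [(0, 0), (0, 1), (1, 1), (2, 1), (2, 0), (2, -1), (1, -1), (1, -2), (0, -2)]
Fold 1: move[1]->L => ULRDDLDL INVALID (collision), skipped
Fold 2: move[2]->D => URDDDLDL VALID
Fold 3: move[4]->U => URDDULDL INVALID (collision), skipped
Fold 4: move[3]->R => URDRDLDL VALID

Answer: XVXV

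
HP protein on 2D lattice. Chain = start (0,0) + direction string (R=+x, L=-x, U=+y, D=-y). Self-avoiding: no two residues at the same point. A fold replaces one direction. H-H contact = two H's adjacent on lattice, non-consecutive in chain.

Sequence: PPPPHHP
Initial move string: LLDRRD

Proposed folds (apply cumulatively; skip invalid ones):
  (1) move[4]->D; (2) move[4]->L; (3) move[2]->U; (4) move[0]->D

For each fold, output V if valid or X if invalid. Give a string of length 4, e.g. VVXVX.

Answer: VXXV

Derivation:
Initial: LLDRRD -> [(0, 0), (-1, 0), (-2, 0), (-2, -1), (-1, -1), (0, -1), (0, -2)]
Fold 1: move[4]->D => LLDRDD VALID
Fold 2: move[4]->L => LLDRLD INVALID (collision), skipped
Fold 3: move[2]->U => LLURDD INVALID (collision), skipped
Fold 4: move[0]->D => DLDRDD VALID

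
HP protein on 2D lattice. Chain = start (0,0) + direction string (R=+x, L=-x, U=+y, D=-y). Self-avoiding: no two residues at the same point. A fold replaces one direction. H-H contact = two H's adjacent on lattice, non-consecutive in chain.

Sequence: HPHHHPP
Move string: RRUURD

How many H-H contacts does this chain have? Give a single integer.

Answer: 0

Derivation:
Positions: [(0, 0), (1, 0), (2, 0), (2, 1), (2, 2), (3, 2), (3, 1)]
No H-H contacts found.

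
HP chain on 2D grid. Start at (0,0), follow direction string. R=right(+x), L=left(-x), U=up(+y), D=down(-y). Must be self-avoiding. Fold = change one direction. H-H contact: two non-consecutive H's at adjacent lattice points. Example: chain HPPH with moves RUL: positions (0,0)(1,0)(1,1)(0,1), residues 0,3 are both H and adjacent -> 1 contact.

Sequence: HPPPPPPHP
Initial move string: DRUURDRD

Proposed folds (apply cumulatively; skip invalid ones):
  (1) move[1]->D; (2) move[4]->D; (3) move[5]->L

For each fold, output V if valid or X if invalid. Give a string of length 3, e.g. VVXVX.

Answer: XXX

Derivation:
Initial: DRUURDRD -> [(0, 0), (0, -1), (1, -1), (1, 0), (1, 1), (2, 1), (2, 0), (3, 0), (3, -1)]
Fold 1: move[1]->D => DDUURDRD INVALID (collision), skipped
Fold 2: move[4]->D => DRUUDDRD INVALID (collision), skipped
Fold 3: move[5]->L => DRUURLRD INVALID (collision), skipped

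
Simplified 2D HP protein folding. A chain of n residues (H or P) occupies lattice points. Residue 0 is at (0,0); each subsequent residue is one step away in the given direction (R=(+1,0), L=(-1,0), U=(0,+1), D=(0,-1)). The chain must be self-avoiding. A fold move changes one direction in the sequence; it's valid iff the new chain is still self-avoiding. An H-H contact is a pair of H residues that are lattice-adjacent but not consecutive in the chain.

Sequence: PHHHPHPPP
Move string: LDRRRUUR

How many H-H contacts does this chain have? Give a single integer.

Positions: [(0, 0), (-1, 0), (-1, -1), (0, -1), (1, -1), (2, -1), (2, 0), (2, 1), (3, 1)]
No H-H contacts found.

Answer: 0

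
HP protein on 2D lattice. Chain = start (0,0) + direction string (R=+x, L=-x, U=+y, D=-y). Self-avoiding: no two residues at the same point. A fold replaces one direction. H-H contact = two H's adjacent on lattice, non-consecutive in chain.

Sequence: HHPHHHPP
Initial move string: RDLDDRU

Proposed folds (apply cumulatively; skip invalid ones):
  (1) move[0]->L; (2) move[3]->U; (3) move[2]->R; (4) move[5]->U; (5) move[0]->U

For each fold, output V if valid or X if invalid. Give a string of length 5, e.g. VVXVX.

Answer: VXVXX

Derivation:
Initial: RDLDDRU -> [(0, 0), (1, 0), (1, -1), (0, -1), (0, -2), (0, -3), (1, -3), (1, -2)]
Fold 1: move[0]->L => LDLDDRU VALID
Fold 2: move[3]->U => LDLUDRU INVALID (collision), skipped
Fold 3: move[2]->R => LDRDDRU VALID
Fold 4: move[5]->U => LDRDDUU INVALID (collision), skipped
Fold 5: move[0]->U => UDRDDRU INVALID (collision), skipped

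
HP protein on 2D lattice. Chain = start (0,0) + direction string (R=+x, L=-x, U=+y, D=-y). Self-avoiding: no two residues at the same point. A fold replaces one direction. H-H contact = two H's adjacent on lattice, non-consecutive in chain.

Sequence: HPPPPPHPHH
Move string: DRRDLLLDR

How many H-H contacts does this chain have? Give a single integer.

Answer: 1

Derivation:
Positions: [(0, 0), (0, -1), (1, -1), (2, -1), (2, -2), (1, -2), (0, -2), (-1, -2), (-1, -3), (0, -3)]
H-H contact: residue 6 @(0,-2) - residue 9 @(0, -3)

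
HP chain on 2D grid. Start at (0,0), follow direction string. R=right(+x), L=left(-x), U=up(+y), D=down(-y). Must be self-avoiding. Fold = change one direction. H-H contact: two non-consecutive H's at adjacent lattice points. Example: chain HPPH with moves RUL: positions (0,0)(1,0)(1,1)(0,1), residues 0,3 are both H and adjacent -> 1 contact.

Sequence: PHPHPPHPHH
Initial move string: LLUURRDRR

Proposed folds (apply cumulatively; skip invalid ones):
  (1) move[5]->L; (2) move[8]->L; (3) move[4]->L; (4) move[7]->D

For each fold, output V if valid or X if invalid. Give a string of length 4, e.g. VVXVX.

Answer: XXXX

Derivation:
Initial: LLUURRDRR -> [(0, 0), (-1, 0), (-2, 0), (-2, 1), (-2, 2), (-1, 2), (0, 2), (0, 1), (1, 1), (2, 1)]
Fold 1: move[5]->L => LLUURLDRR INVALID (collision), skipped
Fold 2: move[8]->L => LLUURRDRL INVALID (collision), skipped
Fold 3: move[4]->L => LLUULRDRR INVALID (collision), skipped
Fold 4: move[7]->D => LLUURRDDR INVALID (collision), skipped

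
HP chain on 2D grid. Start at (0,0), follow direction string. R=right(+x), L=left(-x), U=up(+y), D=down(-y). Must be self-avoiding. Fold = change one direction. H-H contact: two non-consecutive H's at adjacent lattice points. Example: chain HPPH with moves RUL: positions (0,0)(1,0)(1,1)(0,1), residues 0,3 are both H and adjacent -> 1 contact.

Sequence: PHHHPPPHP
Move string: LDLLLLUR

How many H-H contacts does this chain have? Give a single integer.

Positions: [(0, 0), (-1, 0), (-1, -1), (-2, -1), (-3, -1), (-4, -1), (-5, -1), (-5, 0), (-4, 0)]
No H-H contacts found.

Answer: 0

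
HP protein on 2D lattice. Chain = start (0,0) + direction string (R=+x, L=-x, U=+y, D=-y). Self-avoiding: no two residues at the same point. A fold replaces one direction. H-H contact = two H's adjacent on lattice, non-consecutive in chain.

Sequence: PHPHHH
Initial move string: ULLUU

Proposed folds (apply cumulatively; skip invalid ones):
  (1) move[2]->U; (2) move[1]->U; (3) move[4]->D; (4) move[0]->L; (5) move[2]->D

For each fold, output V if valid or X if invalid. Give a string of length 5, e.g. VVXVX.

Answer: VVXVX

Derivation:
Initial: ULLUU -> [(0, 0), (0, 1), (-1, 1), (-2, 1), (-2, 2), (-2, 3)]
Fold 1: move[2]->U => ULUUU VALID
Fold 2: move[1]->U => UUUUU VALID
Fold 3: move[4]->D => UUUUD INVALID (collision), skipped
Fold 4: move[0]->L => LUUUU VALID
Fold 5: move[2]->D => LUDUU INVALID (collision), skipped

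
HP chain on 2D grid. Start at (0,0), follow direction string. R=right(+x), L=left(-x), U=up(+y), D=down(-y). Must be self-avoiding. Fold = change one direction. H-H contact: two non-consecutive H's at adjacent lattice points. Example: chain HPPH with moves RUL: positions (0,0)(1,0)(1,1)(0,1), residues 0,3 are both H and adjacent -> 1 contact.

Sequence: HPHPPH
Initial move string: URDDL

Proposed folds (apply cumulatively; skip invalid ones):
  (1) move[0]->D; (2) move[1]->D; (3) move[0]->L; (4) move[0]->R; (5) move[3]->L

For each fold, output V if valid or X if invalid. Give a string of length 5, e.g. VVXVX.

Answer: VVVVV

Derivation:
Initial: URDDL -> [(0, 0), (0, 1), (1, 1), (1, 0), (1, -1), (0, -1)]
Fold 1: move[0]->D => DRDDL VALID
Fold 2: move[1]->D => DDDDL VALID
Fold 3: move[0]->L => LDDDL VALID
Fold 4: move[0]->R => RDDDL VALID
Fold 5: move[3]->L => RDDLL VALID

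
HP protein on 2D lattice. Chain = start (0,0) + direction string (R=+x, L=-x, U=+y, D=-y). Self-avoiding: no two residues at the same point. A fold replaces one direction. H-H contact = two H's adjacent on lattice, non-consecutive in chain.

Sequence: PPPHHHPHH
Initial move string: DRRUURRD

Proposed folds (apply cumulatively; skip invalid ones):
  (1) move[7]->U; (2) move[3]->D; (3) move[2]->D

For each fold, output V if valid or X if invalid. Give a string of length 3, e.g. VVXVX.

Initial: DRRUURRD -> [(0, 0), (0, -1), (1, -1), (2, -1), (2, 0), (2, 1), (3, 1), (4, 1), (4, 0)]
Fold 1: move[7]->U => DRRUURRU VALID
Fold 2: move[3]->D => DRRDURRU INVALID (collision), skipped
Fold 3: move[2]->D => DRDUURRU INVALID (collision), skipped

Answer: VXX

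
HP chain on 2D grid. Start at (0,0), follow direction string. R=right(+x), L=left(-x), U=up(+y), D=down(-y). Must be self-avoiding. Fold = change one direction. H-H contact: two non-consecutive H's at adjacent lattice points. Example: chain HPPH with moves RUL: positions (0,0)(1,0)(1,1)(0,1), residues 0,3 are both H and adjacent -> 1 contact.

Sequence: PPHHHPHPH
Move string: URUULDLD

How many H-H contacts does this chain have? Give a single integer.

Answer: 1

Derivation:
Positions: [(0, 0), (0, 1), (1, 1), (1, 2), (1, 3), (0, 3), (0, 2), (-1, 2), (-1, 1)]
H-H contact: residue 3 @(1,2) - residue 6 @(0, 2)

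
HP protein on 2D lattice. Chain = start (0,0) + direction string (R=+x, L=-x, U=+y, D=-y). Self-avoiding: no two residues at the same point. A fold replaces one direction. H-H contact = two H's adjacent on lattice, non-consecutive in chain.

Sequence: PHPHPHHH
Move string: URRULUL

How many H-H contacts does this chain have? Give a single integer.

Answer: 0

Derivation:
Positions: [(0, 0), (0, 1), (1, 1), (2, 1), (2, 2), (1, 2), (1, 3), (0, 3)]
No H-H contacts found.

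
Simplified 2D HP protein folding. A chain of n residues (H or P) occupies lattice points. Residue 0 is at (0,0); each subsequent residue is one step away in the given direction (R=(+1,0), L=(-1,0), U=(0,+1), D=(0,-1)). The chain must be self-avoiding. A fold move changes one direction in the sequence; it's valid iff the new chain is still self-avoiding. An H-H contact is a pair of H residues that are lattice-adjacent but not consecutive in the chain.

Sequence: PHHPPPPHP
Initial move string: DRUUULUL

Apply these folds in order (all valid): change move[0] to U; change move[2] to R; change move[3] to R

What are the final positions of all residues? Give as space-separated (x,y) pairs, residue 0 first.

Answer: (0,0) (0,1) (1,1) (2,1) (3,1) (3,2) (2,2) (2,3) (1,3)

Derivation:
Initial moves: DRUUULUL
Fold: move[0]->U => URUUULUL (positions: [(0, 0), (0, 1), (1, 1), (1, 2), (1, 3), (1, 4), (0, 4), (0, 5), (-1, 5)])
Fold: move[2]->R => URRUULUL (positions: [(0, 0), (0, 1), (1, 1), (2, 1), (2, 2), (2, 3), (1, 3), (1, 4), (0, 4)])
Fold: move[3]->R => URRRULUL (positions: [(0, 0), (0, 1), (1, 1), (2, 1), (3, 1), (3, 2), (2, 2), (2, 3), (1, 3)])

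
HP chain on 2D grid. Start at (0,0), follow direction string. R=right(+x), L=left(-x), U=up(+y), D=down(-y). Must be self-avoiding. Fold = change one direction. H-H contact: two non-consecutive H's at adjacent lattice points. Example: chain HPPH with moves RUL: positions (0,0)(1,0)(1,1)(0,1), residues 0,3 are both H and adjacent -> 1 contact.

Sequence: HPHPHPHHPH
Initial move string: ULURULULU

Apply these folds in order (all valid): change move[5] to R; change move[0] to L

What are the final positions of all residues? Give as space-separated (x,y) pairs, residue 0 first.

Initial moves: ULURULULU
Fold: move[5]->R => ULURURULU (positions: [(0, 0), (0, 1), (-1, 1), (-1, 2), (0, 2), (0, 3), (1, 3), (1, 4), (0, 4), (0, 5)])
Fold: move[0]->L => LLURURULU (positions: [(0, 0), (-1, 0), (-2, 0), (-2, 1), (-1, 1), (-1, 2), (0, 2), (0, 3), (-1, 3), (-1, 4)])

Answer: (0,0) (-1,0) (-2,0) (-2,1) (-1,1) (-1,2) (0,2) (0,3) (-1,3) (-1,4)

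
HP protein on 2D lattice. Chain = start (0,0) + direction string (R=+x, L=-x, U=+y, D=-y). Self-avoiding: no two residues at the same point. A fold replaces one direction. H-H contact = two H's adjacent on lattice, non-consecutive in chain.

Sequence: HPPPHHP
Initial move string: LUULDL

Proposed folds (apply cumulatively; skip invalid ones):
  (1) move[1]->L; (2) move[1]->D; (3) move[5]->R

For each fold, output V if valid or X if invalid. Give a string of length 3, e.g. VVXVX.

Initial: LUULDL -> [(0, 0), (-1, 0), (-1, 1), (-1, 2), (-2, 2), (-2, 1), (-3, 1)]
Fold 1: move[1]->L => LLULDL VALID
Fold 2: move[1]->D => LDULDL INVALID (collision), skipped
Fold 3: move[5]->R => LLULDR INVALID (collision), skipped

Answer: VXX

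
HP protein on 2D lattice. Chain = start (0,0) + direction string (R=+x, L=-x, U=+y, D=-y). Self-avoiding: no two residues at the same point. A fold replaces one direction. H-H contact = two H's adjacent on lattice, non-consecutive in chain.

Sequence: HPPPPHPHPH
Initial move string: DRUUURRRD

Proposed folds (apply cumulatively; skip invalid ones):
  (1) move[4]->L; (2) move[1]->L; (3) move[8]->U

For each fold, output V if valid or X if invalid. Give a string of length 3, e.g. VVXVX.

Initial: DRUUURRRD -> [(0, 0), (0, -1), (1, -1), (1, 0), (1, 1), (1, 2), (2, 2), (3, 2), (4, 2), (4, 1)]
Fold 1: move[4]->L => DRUULRRRD INVALID (collision), skipped
Fold 2: move[1]->L => DLUUURRRD VALID
Fold 3: move[8]->U => DLUUURRRU VALID

Answer: XVV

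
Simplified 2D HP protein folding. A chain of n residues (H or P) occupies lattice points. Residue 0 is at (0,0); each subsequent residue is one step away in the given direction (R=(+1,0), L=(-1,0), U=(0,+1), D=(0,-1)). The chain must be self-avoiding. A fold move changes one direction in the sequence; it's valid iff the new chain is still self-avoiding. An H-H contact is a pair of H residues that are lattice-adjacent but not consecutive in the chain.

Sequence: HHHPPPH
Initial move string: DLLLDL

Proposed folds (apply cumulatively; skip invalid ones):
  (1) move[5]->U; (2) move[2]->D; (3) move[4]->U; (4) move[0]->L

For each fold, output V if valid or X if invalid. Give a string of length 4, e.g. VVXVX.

Answer: XVVV

Derivation:
Initial: DLLLDL -> [(0, 0), (0, -1), (-1, -1), (-2, -1), (-3, -1), (-3, -2), (-4, -2)]
Fold 1: move[5]->U => DLLLDU INVALID (collision), skipped
Fold 2: move[2]->D => DLDLDL VALID
Fold 3: move[4]->U => DLDLUL VALID
Fold 4: move[0]->L => LLDLUL VALID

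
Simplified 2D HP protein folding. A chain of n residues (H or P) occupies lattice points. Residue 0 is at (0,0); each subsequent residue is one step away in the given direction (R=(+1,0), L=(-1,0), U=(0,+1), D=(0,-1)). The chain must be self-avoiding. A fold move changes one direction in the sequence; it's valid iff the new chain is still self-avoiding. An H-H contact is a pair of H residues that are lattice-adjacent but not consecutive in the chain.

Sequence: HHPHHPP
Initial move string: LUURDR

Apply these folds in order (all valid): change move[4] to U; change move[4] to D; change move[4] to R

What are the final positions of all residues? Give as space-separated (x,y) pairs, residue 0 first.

Answer: (0,0) (-1,0) (-1,1) (-1,2) (0,2) (1,2) (2,2)

Derivation:
Initial moves: LUURDR
Fold: move[4]->U => LUURUR (positions: [(0, 0), (-1, 0), (-1, 1), (-1, 2), (0, 2), (0, 3), (1, 3)])
Fold: move[4]->D => LUURDR (positions: [(0, 0), (-1, 0), (-1, 1), (-1, 2), (0, 2), (0, 1), (1, 1)])
Fold: move[4]->R => LUURRR (positions: [(0, 0), (-1, 0), (-1, 1), (-1, 2), (0, 2), (1, 2), (2, 2)])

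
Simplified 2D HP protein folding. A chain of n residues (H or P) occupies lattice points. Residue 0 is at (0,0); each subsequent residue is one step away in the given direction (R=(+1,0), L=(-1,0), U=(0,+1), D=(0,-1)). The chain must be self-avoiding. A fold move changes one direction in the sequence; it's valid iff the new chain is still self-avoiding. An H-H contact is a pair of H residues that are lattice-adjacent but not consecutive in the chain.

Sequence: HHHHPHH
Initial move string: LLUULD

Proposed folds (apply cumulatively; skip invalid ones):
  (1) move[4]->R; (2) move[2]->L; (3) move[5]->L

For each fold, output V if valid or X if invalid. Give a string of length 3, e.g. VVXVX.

Answer: VXX

Derivation:
Initial: LLUULD -> [(0, 0), (-1, 0), (-2, 0), (-2, 1), (-2, 2), (-3, 2), (-3, 1)]
Fold 1: move[4]->R => LLUURD VALID
Fold 2: move[2]->L => LLLURD INVALID (collision), skipped
Fold 3: move[5]->L => LLUURL INVALID (collision), skipped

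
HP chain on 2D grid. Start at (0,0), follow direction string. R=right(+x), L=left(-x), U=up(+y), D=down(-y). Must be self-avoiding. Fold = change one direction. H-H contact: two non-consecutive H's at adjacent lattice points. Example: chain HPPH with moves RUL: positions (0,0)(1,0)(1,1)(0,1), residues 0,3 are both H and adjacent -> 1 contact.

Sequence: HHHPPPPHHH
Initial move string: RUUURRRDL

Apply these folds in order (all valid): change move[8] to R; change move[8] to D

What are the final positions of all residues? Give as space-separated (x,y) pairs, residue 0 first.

Initial moves: RUUURRRDL
Fold: move[8]->R => RUUURRRDR (positions: [(0, 0), (1, 0), (1, 1), (1, 2), (1, 3), (2, 3), (3, 3), (4, 3), (4, 2), (5, 2)])
Fold: move[8]->D => RUUURRRDD (positions: [(0, 0), (1, 0), (1, 1), (1, 2), (1, 3), (2, 3), (3, 3), (4, 3), (4, 2), (4, 1)])

Answer: (0,0) (1,0) (1,1) (1,2) (1,3) (2,3) (3,3) (4,3) (4,2) (4,1)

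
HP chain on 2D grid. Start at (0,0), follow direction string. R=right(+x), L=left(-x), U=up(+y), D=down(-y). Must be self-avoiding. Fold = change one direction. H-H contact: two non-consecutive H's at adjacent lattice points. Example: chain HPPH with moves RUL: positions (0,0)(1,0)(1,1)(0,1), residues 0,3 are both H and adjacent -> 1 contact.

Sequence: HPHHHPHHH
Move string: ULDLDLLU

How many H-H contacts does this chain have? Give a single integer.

Answer: 1

Derivation:
Positions: [(0, 0), (0, 1), (-1, 1), (-1, 0), (-2, 0), (-2, -1), (-3, -1), (-4, -1), (-4, 0)]
H-H contact: residue 0 @(0,0) - residue 3 @(-1, 0)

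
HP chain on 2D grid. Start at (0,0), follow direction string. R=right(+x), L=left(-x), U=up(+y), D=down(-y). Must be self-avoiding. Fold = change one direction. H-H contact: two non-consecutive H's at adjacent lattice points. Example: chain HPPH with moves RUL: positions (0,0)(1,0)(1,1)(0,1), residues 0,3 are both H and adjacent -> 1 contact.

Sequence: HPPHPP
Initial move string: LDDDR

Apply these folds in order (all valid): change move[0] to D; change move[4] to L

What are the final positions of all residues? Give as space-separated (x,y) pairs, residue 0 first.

Answer: (0,0) (0,-1) (0,-2) (0,-3) (0,-4) (-1,-4)

Derivation:
Initial moves: LDDDR
Fold: move[0]->D => DDDDR (positions: [(0, 0), (0, -1), (0, -2), (0, -3), (0, -4), (1, -4)])
Fold: move[4]->L => DDDDL (positions: [(0, 0), (0, -1), (0, -2), (0, -3), (0, -4), (-1, -4)])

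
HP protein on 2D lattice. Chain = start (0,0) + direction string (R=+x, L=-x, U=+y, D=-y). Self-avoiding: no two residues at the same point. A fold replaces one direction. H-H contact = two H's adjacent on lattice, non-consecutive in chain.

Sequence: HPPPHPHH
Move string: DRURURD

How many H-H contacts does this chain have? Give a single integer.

Answer: 1

Derivation:
Positions: [(0, 0), (0, -1), (1, -1), (1, 0), (2, 0), (2, 1), (3, 1), (3, 0)]
H-H contact: residue 4 @(2,0) - residue 7 @(3, 0)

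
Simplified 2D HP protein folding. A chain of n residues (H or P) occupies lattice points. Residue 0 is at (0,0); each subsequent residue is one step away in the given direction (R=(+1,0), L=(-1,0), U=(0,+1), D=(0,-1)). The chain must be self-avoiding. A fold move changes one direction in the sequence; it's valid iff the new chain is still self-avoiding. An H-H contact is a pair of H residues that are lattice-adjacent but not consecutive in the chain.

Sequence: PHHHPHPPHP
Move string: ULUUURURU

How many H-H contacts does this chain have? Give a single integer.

Answer: 0

Derivation:
Positions: [(0, 0), (0, 1), (-1, 1), (-1, 2), (-1, 3), (-1, 4), (0, 4), (0, 5), (1, 5), (1, 6)]
No H-H contacts found.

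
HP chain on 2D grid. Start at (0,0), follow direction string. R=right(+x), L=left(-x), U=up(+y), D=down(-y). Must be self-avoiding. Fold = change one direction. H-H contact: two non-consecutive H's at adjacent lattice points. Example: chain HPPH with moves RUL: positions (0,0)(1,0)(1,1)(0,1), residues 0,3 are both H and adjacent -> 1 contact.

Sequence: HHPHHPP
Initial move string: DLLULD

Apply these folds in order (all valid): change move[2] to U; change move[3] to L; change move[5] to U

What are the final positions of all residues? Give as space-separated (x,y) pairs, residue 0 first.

Initial moves: DLLULD
Fold: move[2]->U => DLUULD (positions: [(0, 0), (0, -1), (-1, -1), (-1, 0), (-1, 1), (-2, 1), (-2, 0)])
Fold: move[3]->L => DLULLD (positions: [(0, 0), (0, -1), (-1, -1), (-1, 0), (-2, 0), (-3, 0), (-3, -1)])
Fold: move[5]->U => DLULLU (positions: [(0, 0), (0, -1), (-1, -1), (-1, 0), (-2, 0), (-3, 0), (-3, 1)])

Answer: (0,0) (0,-1) (-1,-1) (-1,0) (-2,0) (-3,0) (-3,1)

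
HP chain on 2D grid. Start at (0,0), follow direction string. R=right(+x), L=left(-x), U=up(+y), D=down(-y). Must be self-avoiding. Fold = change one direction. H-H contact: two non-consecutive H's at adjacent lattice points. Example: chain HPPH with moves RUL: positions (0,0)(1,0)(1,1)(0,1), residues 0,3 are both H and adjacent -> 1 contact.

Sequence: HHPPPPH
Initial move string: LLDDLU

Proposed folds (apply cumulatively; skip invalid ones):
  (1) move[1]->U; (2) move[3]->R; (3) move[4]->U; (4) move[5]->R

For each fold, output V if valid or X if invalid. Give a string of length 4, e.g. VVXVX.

Initial: LLDDLU -> [(0, 0), (-1, 0), (-2, 0), (-2, -1), (-2, -2), (-3, -2), (-3, -1)]
Fold 1: move[1]->U => LUDDLU INVALID (collision), skipped
Fold 2: move[3]->R => LLDRLU INVALID (collision), skipped
Fold 3: move[4]->U => LLDDUU INVALID (collision), skipped
Fold 4: move[5]->R => LLDDLR INVALID (collision), skipped

Answer: XXXX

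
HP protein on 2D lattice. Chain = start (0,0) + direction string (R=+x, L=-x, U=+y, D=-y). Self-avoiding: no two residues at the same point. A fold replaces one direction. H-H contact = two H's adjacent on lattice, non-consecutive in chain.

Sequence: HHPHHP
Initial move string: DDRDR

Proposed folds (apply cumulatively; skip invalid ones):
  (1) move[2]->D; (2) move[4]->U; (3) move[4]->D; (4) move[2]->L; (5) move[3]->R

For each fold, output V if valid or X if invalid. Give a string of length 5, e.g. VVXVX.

Initial: DDRDR -> [(0, 0), (0, -1), (0, -2), (1, -2), (1, -3), (2, -3)]
Fold 1: move[2]->D => DDDDR VALID
Fold 2: move[4]->U => DDDDU INVALID (collision), skipped
Fold 3: move[4]->D => DDDDD VALID
Fold 4: move[2]->L => DDLDD VALID
Fold 5: move[3]->R => DDLRD INVALID (collision), skipped

Answer: VXVVX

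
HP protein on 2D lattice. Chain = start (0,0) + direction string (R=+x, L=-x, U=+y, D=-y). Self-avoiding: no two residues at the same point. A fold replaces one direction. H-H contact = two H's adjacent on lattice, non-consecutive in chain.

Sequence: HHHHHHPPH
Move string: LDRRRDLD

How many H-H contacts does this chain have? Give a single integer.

Positions: [(0, 0), (-1, 0), (-1, -1), (0, -1), (1, -1), (2, -1), (2, -2), (1, -2), (1, -3)]
H-H contact: residue 0 @(0,0) - residue 3 @(0, -1)

Answer: 1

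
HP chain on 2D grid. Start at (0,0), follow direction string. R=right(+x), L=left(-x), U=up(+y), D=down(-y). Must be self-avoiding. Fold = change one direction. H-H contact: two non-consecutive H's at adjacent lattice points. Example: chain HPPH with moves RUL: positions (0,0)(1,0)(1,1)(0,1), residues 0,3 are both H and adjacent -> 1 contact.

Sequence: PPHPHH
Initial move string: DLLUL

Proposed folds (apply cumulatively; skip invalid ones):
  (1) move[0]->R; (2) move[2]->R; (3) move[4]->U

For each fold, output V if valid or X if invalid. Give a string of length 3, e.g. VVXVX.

Initial: DLLUL -> [(0, 0), (0, -1), (-1, -1), (-2, -1), (-2, 0), (-3, 0)]
Fold 1: move[0]->R => RLLUL INVALID (collision), skipped
Fold 2: move[2]->R => DLRUL INVALID (collision), skipped
Fold 3: move[4]->U => DLLUU VALID

Answer: XXV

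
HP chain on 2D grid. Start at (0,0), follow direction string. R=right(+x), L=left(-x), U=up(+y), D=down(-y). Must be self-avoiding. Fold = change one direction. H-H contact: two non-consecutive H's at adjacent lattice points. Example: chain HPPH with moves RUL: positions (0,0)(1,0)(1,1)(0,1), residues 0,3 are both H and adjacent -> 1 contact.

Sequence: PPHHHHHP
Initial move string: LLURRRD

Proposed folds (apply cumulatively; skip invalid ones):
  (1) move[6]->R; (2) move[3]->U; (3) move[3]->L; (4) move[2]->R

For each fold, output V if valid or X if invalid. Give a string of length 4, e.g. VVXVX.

Initial: LLURRRD -> [(0, 0), (-1, 0), (-2, 0), (-2, 1), (-1, 1), (0, 1), (1, 1), (1, 0)]
Fold 1: move[6]->R => LLURRRR VALID
Fold 2: move[3]->U => LLUURRR VALID
Fold 3: move[3]->L => LLULRRR INVALID (collision), skipped
Fold 4: move[2]->R => LLRURRR INVALID (collision), skipped

Answer: VVXX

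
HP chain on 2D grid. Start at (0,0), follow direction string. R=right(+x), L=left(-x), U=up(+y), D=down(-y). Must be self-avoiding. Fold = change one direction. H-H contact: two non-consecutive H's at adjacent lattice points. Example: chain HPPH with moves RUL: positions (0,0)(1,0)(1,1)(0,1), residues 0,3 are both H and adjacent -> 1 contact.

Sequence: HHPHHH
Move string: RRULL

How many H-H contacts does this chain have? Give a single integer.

Answer: 2

Derivation:
Positions: [(0, 0), (1, 0), (2, 0), (2, 1), (1, 1), (0, 1)]
H-H contact: residue 0 @(0,0) - residue 5 @(0, 1)
H-H contact: residue 1 @(1,0) - residue 4 @(1, 1)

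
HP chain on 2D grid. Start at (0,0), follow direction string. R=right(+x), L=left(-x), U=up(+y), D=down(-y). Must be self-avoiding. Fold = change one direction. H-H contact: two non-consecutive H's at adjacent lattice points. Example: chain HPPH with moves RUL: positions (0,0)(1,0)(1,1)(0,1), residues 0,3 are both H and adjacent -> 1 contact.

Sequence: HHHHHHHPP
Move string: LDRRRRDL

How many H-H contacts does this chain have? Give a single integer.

Answer: 1

Derivation:
Positions: [(0, 0), (-1, 0), (-1, -1), (0, -1), (1, -1), (2, -1), (3, -1), (3, -2), (2, -2)]
H-H contact: residue 0 @(0,0) - residue 3 @(0, -1)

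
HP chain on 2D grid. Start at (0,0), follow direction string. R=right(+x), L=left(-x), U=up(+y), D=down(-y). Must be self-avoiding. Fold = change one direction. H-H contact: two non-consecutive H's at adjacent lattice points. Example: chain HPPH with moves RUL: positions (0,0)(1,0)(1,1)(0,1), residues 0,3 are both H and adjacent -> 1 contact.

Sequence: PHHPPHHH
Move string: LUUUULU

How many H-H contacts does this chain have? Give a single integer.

Positions: [(0, 0), (-1, 0), (-1, 1), (-1, 2), (-1, 3), (-1, 4), (-2, 4), (-2, 5)]
No H-H contacts found.

Answer: 0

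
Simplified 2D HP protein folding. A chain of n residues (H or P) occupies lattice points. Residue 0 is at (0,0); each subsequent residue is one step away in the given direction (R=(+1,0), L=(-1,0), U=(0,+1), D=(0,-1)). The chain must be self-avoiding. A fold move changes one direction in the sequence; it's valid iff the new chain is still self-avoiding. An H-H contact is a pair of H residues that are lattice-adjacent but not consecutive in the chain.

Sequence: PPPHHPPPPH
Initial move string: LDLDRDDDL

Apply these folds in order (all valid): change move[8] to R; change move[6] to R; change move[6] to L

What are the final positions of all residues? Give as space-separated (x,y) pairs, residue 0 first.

Initial moves: LDLDRDDDL
Fold: move[8]->R => LDLDRDDDR (positions: [(0, 0), (-1, 0), (-1, -1), (-2, -1), (-2, -2), (-1, -2), (-1, -3), (-1, -4), (-1, -5), (0, -5)])
Fold: move[6]->R => LDLDRDRDR (positions: [(0, 0), (-1, 0), (-1, -1), (-2, -1), (-2, -2), (-1, -2), (-1, -3), (0, -3), (0, -4), (1, -4)])
Fold: move[6]->L => LDLDRDLDR (positions: [(0, 0), (-1, 0), (-1, -1), (-2, -1), (-2, -2), (-1, -2), (-1, -3), (-2, -3), (-2, -4), (-1, -4)])

Answer: (0,0) (-1,0) (-1,-1) (-2,-1) (-2,-2) (-1,-2) (-1,-3) (-2,-3) (-2,-4) (-1,-4)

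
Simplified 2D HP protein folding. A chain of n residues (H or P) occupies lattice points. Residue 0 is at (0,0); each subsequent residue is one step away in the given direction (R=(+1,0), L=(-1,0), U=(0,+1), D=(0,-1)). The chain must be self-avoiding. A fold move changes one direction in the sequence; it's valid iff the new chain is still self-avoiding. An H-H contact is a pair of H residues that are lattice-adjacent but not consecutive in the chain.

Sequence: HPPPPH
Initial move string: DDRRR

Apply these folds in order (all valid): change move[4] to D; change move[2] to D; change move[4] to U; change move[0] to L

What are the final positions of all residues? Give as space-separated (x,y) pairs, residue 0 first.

Answer: (0,0) (-1,0) (-1,-1) (-1,-2) (0,-2) (0,-1)

Derivation:
Initial moves: DDRRR
Fold: move[4]->D => DDRRD (positions: [(0, 0), (0, -1), (0, -2), (1, -2), (2, -2), (2, -3)])
Fold: move[2]->D => DDDRD (positions: [(0, 0), (0, -1), (0, -2), (0, -3), (1, -3), (1, -4)])
Fold: move[4]->U => DDDRU (positions: [(0, 0), (0, -1), (0, -2), (0, -3), (1, -3), (1, -2)])
Fold: move[0]->L => LDDRU (positions: [(0, 0), (-1, 0), (-1, -1), (-1, -2), (0, -2), (0, -1)])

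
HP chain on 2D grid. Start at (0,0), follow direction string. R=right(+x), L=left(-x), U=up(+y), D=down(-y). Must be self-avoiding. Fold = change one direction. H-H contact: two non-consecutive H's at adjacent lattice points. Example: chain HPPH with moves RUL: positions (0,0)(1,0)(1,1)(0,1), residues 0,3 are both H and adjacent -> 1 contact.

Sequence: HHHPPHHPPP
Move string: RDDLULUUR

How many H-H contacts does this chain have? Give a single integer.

Positions: [(0, 0), (1, 0), (1, -1), (1, -2), (0, -2), (0, -1), (-1, -1), (-1, 0), (-1, 1), (0, 1)]
H-H contact: residue 0 @(0,0) - residue 5 @(0, -1)
H-H contact: residue 2 @(1,-1) - residue 5 @(0, -1)

Answer: 2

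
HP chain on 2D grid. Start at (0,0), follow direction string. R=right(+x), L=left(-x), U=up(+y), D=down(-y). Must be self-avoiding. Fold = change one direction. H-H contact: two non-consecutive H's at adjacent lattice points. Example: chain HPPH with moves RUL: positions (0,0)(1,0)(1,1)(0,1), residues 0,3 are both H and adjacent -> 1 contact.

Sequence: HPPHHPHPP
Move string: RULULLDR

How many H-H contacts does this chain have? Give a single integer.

Answer: 1

Derivation:
Positions: [(0, 0), (1, 0), (1, 1), (0, 1), (0, 2), (-1, 2), (-2, 2), (-2, 1), (-1, 1)]
H-H contact: residue 0 @(0,0) - residue 3 @(0, 1)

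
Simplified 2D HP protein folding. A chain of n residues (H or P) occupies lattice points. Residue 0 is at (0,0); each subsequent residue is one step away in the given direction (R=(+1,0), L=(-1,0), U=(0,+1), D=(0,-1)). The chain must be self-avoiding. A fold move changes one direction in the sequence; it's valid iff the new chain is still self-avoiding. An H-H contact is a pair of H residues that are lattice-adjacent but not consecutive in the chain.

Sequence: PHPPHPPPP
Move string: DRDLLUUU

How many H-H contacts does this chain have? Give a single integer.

Positions: [(0, 0), (0, -1), (1, -1), (1, -2), (0, -2), (-1, -2), (-1, -1), (-1, 0), (-1, 1)]
H-H contact: residue 1 @(0,-1) - residue 4 @(0, -2)

Answer: 1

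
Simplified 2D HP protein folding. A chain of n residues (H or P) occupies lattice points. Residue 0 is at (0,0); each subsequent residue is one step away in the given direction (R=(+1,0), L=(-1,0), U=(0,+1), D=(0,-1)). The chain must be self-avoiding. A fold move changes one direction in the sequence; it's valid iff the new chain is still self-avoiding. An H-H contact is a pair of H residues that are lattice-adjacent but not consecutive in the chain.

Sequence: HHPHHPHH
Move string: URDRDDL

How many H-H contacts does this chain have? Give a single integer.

Positions: [(0, 0), (0, 1), (1, 1), (1, 0), (2, 0), (2, -1), (2, -2), (1, -2)]
H-H contact: residue 0 @(0,0) - residue 3 @(1, 0)

Answer: 1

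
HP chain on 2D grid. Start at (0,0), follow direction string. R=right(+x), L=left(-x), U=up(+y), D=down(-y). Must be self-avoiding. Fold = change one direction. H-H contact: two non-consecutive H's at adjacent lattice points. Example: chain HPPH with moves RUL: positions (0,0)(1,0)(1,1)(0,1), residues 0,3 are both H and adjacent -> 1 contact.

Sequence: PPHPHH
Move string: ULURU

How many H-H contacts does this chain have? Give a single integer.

Positions: [(0, 0), (0, 1), (-1, 1), (-1, 2), (0, 2), (0, 3)]
No H-H contacts found.

Answer: 0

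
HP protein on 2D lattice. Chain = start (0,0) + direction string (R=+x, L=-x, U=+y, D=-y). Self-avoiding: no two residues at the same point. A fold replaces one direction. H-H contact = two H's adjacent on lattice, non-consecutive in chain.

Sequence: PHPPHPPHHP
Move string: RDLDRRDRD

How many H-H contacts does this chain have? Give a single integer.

Positions: [(0, 0), (1, 0), (1, -1), (0, -1), (0, -2), (1, -2), (2, -2), (2, -3), (3, -3), (3, -4)]
No H-H contacts found.

Answer: 0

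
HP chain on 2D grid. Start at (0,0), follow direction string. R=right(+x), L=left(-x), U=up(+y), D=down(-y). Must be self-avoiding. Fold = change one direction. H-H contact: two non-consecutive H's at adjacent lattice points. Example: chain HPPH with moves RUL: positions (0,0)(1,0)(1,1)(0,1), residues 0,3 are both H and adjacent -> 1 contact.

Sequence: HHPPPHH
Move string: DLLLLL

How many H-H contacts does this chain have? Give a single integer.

Positions: [(0, 0), (0, -1), (-1, -1), (-2, -1), (-3, -1), (-4, -1), (-5, -1)]
No H-H contacts found.

Answer: 0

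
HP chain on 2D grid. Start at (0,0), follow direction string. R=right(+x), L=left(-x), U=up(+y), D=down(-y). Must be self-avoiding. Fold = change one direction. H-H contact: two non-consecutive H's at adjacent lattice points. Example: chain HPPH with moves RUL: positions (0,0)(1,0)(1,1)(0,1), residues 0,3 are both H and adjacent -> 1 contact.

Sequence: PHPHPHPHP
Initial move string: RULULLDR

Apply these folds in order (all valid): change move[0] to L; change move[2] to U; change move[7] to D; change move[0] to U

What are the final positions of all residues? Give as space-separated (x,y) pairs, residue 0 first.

Answer: (0,0) (0,1) (0,2) (0,3) (0,4) (-1,4) (-2,4) (-2,3) (-2,2)

Derivation:
Initial moves: RULULLDR
Fold: move[0]->L => LULULLDR (positions: [(0, 0), (-1, 0), (-1, 1), (-2, 1), (-2, 2), (-3, 2), (-4, 2), (-4, 1), (-3, 1)])
Fold: move[2]->U => LUUULLDR (positions: [(0, 0), (-1, 0), (-1, 1), (-1, 2), (-1, 3), (-2, 3), (-3, 3), (-3, 2), (-2, 2)])
Fold: move[7]->D => LUUULLDD (positions: [(0, 0), (-1, 0), (-1, 1), (-1, 2), (-1, 3), (-2, 3), (-3, 3), (-3, 2), (-3, 1)])
Fold: move[0]->U => UUUULLDD (positions: [(0, 0), (0, 1), (0, 2), (0, 3), (0, 4), (-1, 4), (-2, 4), (-2, 3), (-2, 2)])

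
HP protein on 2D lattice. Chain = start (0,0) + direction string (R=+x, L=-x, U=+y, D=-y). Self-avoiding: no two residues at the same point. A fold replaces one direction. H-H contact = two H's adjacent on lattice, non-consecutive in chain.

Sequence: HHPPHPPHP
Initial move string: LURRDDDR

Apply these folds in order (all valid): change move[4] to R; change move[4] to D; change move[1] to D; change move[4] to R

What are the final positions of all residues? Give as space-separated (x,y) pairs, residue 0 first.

Answer: (0,0) (-1,0) (-1,-1) (0,-1) (1,-1) (2,-1) (2,-2) (2,-3) (3,-3)

Derivation:
Initial moves: LURRDDDR
Fold: move[4]->R => LURRRDDR (positions: [(0, 0), (-1, 0), (-1, 1), (0, 1), (1, 1), (2, 1), (2, 0), (2, -1), (3, -1)])
Fold: move[4]->D => LURRDDDR (positions: [(0, 0), (-1, 0), (-1, 1), (0, 1), (1, 1), (1, 0), (1, -1), (1, -2), (2, -2)])
Fold: move[1]->D => LDRRDDDR (positions: [(0, 0), (-1, 0), (-1, -1), (0, -1), (1, -1), (1, -2), (1, -3), (1, -4), (2, -4)])
Fold: move[4]->R => LDRRRDDR (positions: [(0, 0), (-1, 0), (-1, -1), (0, -1), (1, -1), (2, -1), (2, -2), (2, -3), (3, -3)])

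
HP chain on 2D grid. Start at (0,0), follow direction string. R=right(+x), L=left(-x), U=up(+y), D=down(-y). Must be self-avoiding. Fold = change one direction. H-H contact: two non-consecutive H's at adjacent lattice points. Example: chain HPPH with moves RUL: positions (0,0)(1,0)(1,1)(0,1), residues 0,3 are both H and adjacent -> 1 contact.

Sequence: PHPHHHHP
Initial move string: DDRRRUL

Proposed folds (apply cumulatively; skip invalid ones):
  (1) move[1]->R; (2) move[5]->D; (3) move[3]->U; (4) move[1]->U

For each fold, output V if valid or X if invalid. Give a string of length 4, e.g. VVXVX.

Initial: DDRRRUL -> [(0, 0), (0, -1), (0, -2), (1, -2), (2, -2), (3, -2), (3, -1), (2, -1)]
Fold 1: move[1]->R => DRRRRUL VALID
Fold 2: move[5]->D => DRRRRDL VALID
Fold 3: move[3]->U => DRRURDL INVALID (collision), skipped
Fold 4: move[1]->U => DURRRDL INVALID (collision), skipped

Answer: VVXX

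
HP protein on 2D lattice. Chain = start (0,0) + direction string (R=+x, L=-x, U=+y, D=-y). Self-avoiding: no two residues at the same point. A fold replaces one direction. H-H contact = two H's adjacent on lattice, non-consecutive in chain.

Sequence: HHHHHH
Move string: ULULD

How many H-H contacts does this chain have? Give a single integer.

Positions: [(0, 0), (0, 1), (-1, 1), (-1, 2), (-2, 2), (-2, 1)]
H-H contact: residue 2 @(-1,1) - residue 5 @(-2, 1)

Answer: 1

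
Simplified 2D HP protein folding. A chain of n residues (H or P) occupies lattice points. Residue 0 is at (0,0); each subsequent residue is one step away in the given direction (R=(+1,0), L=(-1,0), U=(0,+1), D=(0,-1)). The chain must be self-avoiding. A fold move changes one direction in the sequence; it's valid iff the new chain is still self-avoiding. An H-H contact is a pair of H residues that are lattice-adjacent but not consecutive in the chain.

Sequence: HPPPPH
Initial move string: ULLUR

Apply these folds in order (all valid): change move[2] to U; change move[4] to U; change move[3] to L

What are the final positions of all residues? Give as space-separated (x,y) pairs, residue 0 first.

Initial moves: ULLUR
Fold: move[2]->U => ULUUR (positions: [(0, 0), (0, 1), (-1, 1), (-1, 2), (-1, 3), (0, 3)])
Fold: move[4]->U => ULUUU (positions: [(0, 0), (0, 1), (-1, 1), (-1, 2), (-1, 3), (-1, 4)])
Fold: move[3]->L => ULULU (positions: [(0, 0), (0, 1), (-1, 1), (-1, 2), (-2, 2), (-2, 3)])

Answer: (0,0) (0,1) (-1,1) (-1,2) (-2,2) (-2,3)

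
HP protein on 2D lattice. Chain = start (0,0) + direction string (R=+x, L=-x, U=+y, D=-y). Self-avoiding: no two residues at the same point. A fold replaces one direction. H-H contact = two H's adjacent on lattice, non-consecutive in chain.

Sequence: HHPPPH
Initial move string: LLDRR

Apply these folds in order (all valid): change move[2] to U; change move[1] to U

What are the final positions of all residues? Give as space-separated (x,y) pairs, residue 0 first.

Initial moves: LLDRR
Fold: move[2]->U => LLURR (positions: [(0, 0), (-1, 0), (-2, 0), (-2, 1), (-1, 1), (0, 1)])
Fold: move[1]->U => LUURR (positions: [(0, 0), (-1, 0), (-1, 1), (-1, 2), (0, 2), (1, 2)])

Answer: (0,0) (-1,0) (-1,1) (-1,2) (0,2) (1,2)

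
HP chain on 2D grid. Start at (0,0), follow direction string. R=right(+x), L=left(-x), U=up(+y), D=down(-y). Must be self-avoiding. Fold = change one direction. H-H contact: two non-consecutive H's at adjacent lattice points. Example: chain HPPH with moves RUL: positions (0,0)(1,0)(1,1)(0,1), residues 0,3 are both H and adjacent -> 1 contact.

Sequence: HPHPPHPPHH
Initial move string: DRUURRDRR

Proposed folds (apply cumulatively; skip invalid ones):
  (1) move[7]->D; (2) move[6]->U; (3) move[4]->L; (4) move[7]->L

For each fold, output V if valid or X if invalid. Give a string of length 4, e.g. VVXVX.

Initial: DRUURRDRR -> [(0, 0), (0, -1), (1, -1), (1, 0), (1, 1), (2, 1), (3, 1), (3, 0), (4, 0), (5, 0)]
Fold 1: move[7]->D => DRUURRDDR VALID
Fold 2: move[6]->U => DRUURRUDR INVALID (collision), skipped
Fold 3: move[4]->L => DRUULRDDR INVALID (collision), skipped
Fold 4: move[7]->L => DRUURRDLR INVALID (collision), skipped

Answer: VXXX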